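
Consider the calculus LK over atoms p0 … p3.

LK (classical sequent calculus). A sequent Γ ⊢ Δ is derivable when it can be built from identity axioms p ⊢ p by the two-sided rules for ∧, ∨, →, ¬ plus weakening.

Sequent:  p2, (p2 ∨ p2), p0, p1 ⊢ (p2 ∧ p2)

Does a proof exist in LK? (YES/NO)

Derivation (root first):
[WL] p2, (p2 ∨ p2), p0, p1 ⊢ (p2 ∧ p2)
  [WL] p2, (p2 ∨ p2), p0 ⊢ (p2 ∧ p2)
    [∧R] p2, (p2 ∨ p2) ⊢ (p2 ∧ p2)
      [Ax] p2 ⊢ p2
      [∨L] (p2 ∨ p2) ⊢ p2
        [Ax] p2 ⊢ p2
        [Ax] p2 ⊢ p2

Result: YES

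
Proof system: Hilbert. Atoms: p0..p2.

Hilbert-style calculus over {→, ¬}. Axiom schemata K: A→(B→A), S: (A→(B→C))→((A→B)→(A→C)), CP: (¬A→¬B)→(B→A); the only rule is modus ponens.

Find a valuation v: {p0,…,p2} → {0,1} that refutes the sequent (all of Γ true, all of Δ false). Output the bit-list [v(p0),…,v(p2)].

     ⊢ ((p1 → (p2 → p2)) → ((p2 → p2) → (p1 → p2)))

Enumerate valuations to refute Γ ⊢ Δ:
  v=000: Γ:[] Δ:[((p1 → (p2 → p2)) → ((p2 → p2) → (p1 → p2)))=T] refutes=False
  v=001: Γ:[] Δ:[((p1 → (p2 → p2)) → ((p2 → p2) → (p1 → p2)))=T] refutes=False
  v=010: Γ:[] Δ:[((p1 → (p2 → p2)) → ((p2 → p2) → (p1 → p2)))=F] refutes=True  ← countermodel

Result: [0, 1, 0]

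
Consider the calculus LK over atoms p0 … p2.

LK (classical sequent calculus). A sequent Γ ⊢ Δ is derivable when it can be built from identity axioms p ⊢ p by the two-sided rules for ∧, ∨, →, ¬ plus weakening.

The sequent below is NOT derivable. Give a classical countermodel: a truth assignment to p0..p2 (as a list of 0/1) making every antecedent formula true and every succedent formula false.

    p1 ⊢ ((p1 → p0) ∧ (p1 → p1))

Enumerate valuations to refute Γ ⊢ Δ:
  v=000: Γ:[p1=F] Δ:[((p1 → p0) ∧ (p1 → p1))=T] refutes=False
  v=001: Γ:[p1=F] Δ:[((p1 → p0) ∧ (p1 → p1))=T] refutes=False
  v=010: Γ:[p1=T] Δ:[((p1 → p0) ∧ (p1 → p1))=F] refutes=True  ← countermodel

Result: [0, 1, 0]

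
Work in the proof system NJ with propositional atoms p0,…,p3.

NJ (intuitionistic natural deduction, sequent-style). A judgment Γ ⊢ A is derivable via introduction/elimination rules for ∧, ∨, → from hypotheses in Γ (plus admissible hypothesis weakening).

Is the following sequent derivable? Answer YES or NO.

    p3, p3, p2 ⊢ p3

Derivation trace:
[Wk] p3, p3, p2 ⊢ p3
  [Wk] p3, p3 ⊢ p3
    [Ax] p3 ⊢ p3

Result: YES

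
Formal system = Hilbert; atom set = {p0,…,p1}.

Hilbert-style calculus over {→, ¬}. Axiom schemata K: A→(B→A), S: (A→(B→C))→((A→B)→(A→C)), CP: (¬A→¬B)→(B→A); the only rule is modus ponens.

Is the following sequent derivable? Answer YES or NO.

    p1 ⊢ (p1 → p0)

Enumerate valuations to refute Γ ⊢ Δ:
  v=00: Γ:[p1=F] Δ:[(p1 → p0)=T] refutes=False
  v=01: Γ:[p1=T] Δ:[(p1 → p0)=F] refutes=True  ← countermodel

Result: NO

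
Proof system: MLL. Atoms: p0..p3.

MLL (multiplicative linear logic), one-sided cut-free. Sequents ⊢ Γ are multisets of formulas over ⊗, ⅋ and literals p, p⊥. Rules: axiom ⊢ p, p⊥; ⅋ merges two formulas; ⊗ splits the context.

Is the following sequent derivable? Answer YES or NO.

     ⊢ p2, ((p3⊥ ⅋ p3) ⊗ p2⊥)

Derivation (root first):
[⊗]  ⊢ p2, ((p3⊥ ⅋ p3) ⊗ p2⊥)
  [⅋]  ⊢ (p3⊥ ⅋ p3)
    [Ax]  ⊢ p3, p3⊥
  [Ax]  ⊢ p2, p2⊥

Result: YES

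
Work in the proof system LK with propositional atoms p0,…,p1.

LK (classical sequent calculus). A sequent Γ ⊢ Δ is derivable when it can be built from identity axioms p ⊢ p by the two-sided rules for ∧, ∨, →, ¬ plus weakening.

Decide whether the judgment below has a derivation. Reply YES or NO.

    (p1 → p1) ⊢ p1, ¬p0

Search for a countermodel by truth-table:
  v=00: Γ:[(p1 → p1)=T] Δ:[p1=F, ¬p0=T] refutes=False
  v=01: Γ:[(p1 → p1)=T] Δ:[p1=T, ¬p0=T] refutes=False
  v=10: Γ:[(p1 → p1)=T] Δ:[p1=F, ¬p0=F] refutes=True  ← countermodel

Result: NO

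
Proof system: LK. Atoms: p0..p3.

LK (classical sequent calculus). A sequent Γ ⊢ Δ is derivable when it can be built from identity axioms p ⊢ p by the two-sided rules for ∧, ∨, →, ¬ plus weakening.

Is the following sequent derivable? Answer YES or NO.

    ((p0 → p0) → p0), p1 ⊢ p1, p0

Proof tree:
[WL] ((p0 → p0) → p0), p1 ⊢ p1, p0
  [→L] ((p0 → p0) → p0) ⊢ p1, p0
    [→R]  ⊢ p1, (p0 → p0)
      [WR] p0 ⊢ p0, p1
        [Ax] p0 ⊢ p0
    [WR] p0 ⊢ p0, p1
      [Ax] p0 ⊢ p0

Result: YES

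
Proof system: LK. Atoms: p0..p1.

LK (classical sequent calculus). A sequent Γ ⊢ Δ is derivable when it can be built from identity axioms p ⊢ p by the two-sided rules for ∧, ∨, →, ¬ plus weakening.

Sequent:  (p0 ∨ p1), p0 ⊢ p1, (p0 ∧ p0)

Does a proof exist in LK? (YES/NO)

Proof tree:
[WL] (p0 ∨ p1), p0 ⊢ p1, (p0 ∧ p0)
  [∨L] (p0 ∨ p1) ⊢ p1, (p0 ∧ p0)
    [∧R] p0 ⊢ (p0 ∧ p0)
      [Ax] p0 ⊢ p0
      [Ax] p0 ⊢ p0
    [Ax] p1 ⊢ p1

Result: YES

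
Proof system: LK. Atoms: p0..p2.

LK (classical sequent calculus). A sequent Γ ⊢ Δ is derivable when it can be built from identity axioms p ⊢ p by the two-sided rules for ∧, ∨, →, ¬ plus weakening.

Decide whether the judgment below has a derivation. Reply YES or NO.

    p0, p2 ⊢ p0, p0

Derivation trace:
[WL] p0, p2 ⊢ p0, p0
  [WR] p0 ⊢ p0, p0
    [Ax] p0 ⊢ p0

Result: YES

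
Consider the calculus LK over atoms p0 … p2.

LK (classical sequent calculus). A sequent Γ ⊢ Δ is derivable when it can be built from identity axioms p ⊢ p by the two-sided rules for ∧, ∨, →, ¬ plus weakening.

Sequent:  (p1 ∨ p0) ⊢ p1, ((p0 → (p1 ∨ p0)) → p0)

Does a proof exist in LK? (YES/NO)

Derivation (root first):
[→R] (p1 ∨ p0) ⊢ p1, ((p0 → (p1 ∨ p0)) → p0)
  [→L] (p1 ∨ p0), (p0 → (p1 ∨ p0)) ⊢ p1, p0
    [∨L] (p1 ∨ p0) ⊢ p1, p0
      [Ax] p1 ⊢ p1
      [Ax] p0 ⊢ p0
    [∨L] (p1 ∨ p0) ⊢ p1, p0
      [Ax] p1 ⊢ p1
      [Ax] p0 ⊢ p0

Result: YES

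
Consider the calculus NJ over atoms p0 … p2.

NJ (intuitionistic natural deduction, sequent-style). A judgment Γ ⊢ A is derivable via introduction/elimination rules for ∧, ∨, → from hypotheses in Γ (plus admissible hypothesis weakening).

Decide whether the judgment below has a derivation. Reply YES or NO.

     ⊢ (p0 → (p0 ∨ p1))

Derivation (root first):
[→I]  ⊢ (p0 → (p0 ∨ p1))
  [∨I₁] p0 ⊢ (p0 ∨ p1)
    [Ax] p0 ⊢ p0

Result: YES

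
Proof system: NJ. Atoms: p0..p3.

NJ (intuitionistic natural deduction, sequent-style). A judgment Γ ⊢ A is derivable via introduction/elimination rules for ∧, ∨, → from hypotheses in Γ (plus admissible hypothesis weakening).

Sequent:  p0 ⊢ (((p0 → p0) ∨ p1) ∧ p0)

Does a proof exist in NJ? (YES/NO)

Derivation (root first):
[∧I] p0 ⊢ (((p0 → p0) ∨ p1) ∧ p0)
  [∨I₁]  ⊢ ((p0 → p0) ∨ p1)
    [→I]  ⊢ (p0 → p0)
      [Ax] p0 ⊢ p0
  [Ax] p0 ⊢ p0

Result: YES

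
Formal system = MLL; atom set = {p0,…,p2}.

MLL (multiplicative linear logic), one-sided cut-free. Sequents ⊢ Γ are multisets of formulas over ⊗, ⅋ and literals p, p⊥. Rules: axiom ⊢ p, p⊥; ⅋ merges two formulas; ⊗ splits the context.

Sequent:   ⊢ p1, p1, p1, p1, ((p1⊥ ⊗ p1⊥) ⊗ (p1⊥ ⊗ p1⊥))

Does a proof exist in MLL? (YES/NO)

Derivation (root first):
[⊗]  ⊢ p1, p1, p1, p1, ((p1⊥ ⊗ p1⊥) ⊗ (p1⊥ ⊗ p1⊥))
  [⊗]  ⊢ p1, p1, (p1⊥ ⊗ p1⊥)
    [Ax]  ⊢ p1, p1⊥
    [Ax]  ⊢ p1, p1⊥
  [⊗]  ⊢ p1, p1, (p1⊥ ⊗ p1⊥)
    [Ax]  ⊢ p1, p1⊥
    [Ax]  ⊢ p1, p1⊥

Result: YES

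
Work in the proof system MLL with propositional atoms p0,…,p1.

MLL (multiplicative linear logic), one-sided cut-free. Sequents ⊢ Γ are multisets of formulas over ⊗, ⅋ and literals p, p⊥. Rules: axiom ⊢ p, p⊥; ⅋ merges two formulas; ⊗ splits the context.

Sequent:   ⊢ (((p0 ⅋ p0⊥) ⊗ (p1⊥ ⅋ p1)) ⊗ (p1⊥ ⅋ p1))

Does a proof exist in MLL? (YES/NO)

Derivation (root first):
[⊗]  ⊢ (((p0 ⅋ p0⊥) ⊗ (p1⊥ ⅋ p1)) ⊗ (p1⊥ ⅋ p1))
  [⊗]  ⊢ ((p0 ⅋ p0⊥) ⊗ (p1⊥ ⅋ p1))
    [⅋]  ⊢ (p0 ⅋ p0⊥)
      [Ax]  ⊢ p0, p0⊥
    [⅋]  ⊢ (p1⊥ ⅋ p1)
      [Ax]  ⊢ p1, p1⊥
  [⅋]  ⊢ (p1⊥ ⅋ p1)
    [Ax]  ⊢ p1, p1⊥

Result: YES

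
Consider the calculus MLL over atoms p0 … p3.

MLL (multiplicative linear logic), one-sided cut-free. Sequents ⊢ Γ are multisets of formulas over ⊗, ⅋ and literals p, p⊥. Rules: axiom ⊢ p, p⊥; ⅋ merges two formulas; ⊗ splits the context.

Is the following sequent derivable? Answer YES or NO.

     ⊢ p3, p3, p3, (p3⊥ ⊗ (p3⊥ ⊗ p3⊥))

Derivation (root first):
[⊗]  ⊢ p3, p3, p3, (p3⊥ ⊗ (p3⊥ ⊗ p3⊥))
  [Ax]  ⊢ p3, p3⊥
  [⊗]  ⊢ p3, p3, (p3⊥ ⊗ p3⊥)
    [Ax]  ⊢ p3, p3⊥
    [Ax]  ⊢ p3, p3⊥

Result: YES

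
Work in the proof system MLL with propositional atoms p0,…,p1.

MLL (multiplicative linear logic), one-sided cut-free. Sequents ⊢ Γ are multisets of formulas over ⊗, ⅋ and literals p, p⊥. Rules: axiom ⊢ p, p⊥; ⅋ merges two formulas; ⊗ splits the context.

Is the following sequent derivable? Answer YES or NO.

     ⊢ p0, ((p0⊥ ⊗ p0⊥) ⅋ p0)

Derivation (root first):
[⅋]  ⊢ p0, ((p0⊥ ⊗ p0⊥) ⅋ p0)
  [⊗]  ⊢ p0, p0, (p0⊥ ⊗ p0⊥)
    [Ax]  ⊢ p0, p0⊥
    [Ax]  ⊢ p0, p0⊥

Result: YES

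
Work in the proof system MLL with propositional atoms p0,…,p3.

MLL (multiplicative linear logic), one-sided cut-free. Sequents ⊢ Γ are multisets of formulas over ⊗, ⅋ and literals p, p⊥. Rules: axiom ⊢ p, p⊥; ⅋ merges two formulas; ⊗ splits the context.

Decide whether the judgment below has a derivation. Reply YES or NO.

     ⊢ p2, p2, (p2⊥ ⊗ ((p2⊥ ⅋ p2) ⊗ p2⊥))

Derivation (root first):
[⊗]  ⊢ p2, p2, (p2⊥ ⊗ ((p2⊥ ⅋ p2) ⊗ p2⊥))
  [Ax]  ⊢ p2, p2⊥
  [⊗]  ⊢ p2, ((p2⊥ ⅋ p2) ⊗ p2⊥)
    [⅋]  ⊢ (p2⊥ ⅋ p2)
      [Ax]  ⊢ p2, p2⊥
    [Ax]  ⊢ p2, p2⊥

Result: YES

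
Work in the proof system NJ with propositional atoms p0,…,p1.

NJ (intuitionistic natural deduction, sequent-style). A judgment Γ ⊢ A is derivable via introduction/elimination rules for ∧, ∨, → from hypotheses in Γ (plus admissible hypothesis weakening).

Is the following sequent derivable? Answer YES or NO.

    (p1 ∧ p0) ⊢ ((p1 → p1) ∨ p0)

Proof tree:
[∨I₁] (p1 ∧ p0) ⊢ ((p1 → p1) ∨ p0)
  [Wk] (p1 ∧ p0) ⊢ (p1 → p1)
    [→I]  ⊢ (p1 → p1)
      [Ax] p1 ⊢ p1

Result: YES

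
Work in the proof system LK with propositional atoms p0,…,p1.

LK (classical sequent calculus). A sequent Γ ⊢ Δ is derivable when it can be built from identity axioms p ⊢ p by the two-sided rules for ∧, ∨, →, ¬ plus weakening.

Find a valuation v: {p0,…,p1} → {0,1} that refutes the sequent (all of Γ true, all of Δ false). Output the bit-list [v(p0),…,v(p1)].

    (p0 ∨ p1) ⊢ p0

Enumerate valuations to refute Γ ⊢ Δ:
  v=00: Γ:[(p0 ∨ p1)=F] Δ:[p0=F] refutes=False
  v=01: Γ:[(p0 ∨ p1)=T] Δ:[p0=F] refutes=True  ← countermodel

Result: [0, 1]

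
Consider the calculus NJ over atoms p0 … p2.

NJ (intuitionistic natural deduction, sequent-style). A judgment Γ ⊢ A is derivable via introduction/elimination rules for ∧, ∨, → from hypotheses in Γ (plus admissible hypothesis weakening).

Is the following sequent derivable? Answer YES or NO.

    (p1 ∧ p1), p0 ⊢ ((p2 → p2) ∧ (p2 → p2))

Derivation trace:
[∧I] (p1 ∧ p1), p0 ⊢ ((p2 → p2) ∧ (p2 → p2))
  [→I]  ⊢ (p2 → p2)
    [Ax] p2 ⊢ p2
  [Wk] (p1 ∧ p1), p0 ⊢ (p2 → p2)
    [Wk] (p1 ∧ p1) ⊢ (p2 → p2)
      [→I]  ⊢ (p2 → p2)
        [Ax] p2 ⊢ p2

Result: YES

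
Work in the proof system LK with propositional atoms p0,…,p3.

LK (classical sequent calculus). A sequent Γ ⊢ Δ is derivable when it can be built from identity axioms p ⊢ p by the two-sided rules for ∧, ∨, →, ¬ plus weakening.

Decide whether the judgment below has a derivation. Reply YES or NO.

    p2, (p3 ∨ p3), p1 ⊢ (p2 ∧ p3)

Proof tree:
[WL] p2, (p3 ∨ p3), p1 ⊢ (p2 ∧ p3)
  [∨L] p2, (p3 ∨ p3) ⊢ (p2 ∧ p3)
    [∧R] p2, p3 ⊢ (p2 ∧ p3)
      [Ax] p2 ⊢ p2
      [Ax] p3 ⊢ p3
    [∧R] p2, p3 ⊢ (p2 ∧ p3)
      [Ax] p2 ⊢ p2
      [Ax] p3 ⊢ p3

Result: YES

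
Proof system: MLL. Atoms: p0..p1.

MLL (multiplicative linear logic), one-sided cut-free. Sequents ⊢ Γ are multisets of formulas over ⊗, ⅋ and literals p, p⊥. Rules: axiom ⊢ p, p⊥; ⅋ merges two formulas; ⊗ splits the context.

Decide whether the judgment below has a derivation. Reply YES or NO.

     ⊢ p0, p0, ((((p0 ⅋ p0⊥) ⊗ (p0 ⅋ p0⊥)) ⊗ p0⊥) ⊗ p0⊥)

Derivation (root first):
[⊗]  ⊢ p0, p0, ((((p0 ⅋ p0⊥) ⊗ (p0 ⅋ p0⊥)) ⊗ p0⊥) ⊗ p0⊥)
  [⊗]  ⊢ p0, (((p0 ⅋ p0⊥) ⊗ (p0 ⅋ p0⊥)) ⊗ p0⊥)
    [⊗]  ⊢ ((p0 ⅋ p0⊥) ⊗ (p0 ⅋ p0⊥))
      [⅋]  ⊢ (p0 ⅋ p0⊥)
        [Ax]  ⊢ p0, p0⊥
      [⅋]  ⊢ (p0 ⅋ p0⊥)
        [Ax]  ⊢ p0, p0⊥
    [Ax]  ⊢ p0, p0⊥
  [Ax]  ⊢ p0, p0⊥

Result: YES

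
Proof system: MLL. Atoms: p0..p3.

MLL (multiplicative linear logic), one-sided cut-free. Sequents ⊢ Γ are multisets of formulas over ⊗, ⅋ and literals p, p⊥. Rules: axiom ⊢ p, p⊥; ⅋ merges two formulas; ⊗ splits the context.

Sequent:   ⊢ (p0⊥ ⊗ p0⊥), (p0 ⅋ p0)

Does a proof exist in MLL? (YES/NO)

Proof tree:
[⅋]  ⊢ (p0⊥ ⊗ p0⊥), (p0 ⅋ p0)
  [⊗]  ⊢ p0, p0, (p0⊥ ⊗ p0⊥)
    [Ax]  ⊢ p0, p0⊥
    [Ax]  ⊢ p0, p0⊥

Result: YES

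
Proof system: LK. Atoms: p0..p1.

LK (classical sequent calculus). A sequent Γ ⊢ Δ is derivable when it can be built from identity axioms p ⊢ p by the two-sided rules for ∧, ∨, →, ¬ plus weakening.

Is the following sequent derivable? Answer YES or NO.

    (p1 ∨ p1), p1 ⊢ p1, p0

Derivation (root first):
[WL] (p1 ∨ p1), p1 ⊢ p1, p0
  [∨L] (p1 ∨ p1) ⊢ p1, p0
    [WR] p1 ⊢ p1, p0
      [Ax] p1 ⊢ p1
    [WR] p1 ⊢ p1, p0
      [Ax] p1 ⊢ p1

Result: YES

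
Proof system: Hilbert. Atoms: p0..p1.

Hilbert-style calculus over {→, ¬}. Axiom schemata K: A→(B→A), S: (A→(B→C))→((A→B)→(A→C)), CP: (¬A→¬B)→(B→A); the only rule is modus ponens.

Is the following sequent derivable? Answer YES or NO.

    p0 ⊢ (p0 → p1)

Search for a countermodel by truth-table:
  v=00: Γ:[p0=F] Δ:[(p0 → p1)=T] refutes=False
  v=01: Γ:[p0=F] Δ:[(p0 → p1)=T] refutes=False
  v=10: Γ:[p0=T] Δ:[(p0 → p1)=F] refutes=True  ← countermodel

Result: NO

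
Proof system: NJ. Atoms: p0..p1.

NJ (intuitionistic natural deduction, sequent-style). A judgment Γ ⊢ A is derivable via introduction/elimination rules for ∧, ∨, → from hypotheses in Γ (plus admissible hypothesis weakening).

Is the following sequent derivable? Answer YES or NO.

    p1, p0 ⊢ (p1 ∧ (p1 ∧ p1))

Proof tree:
[∧I] p1, p0 ⊢ (p1 ∧ (p1 ∧ p1))
  [Ax] p1 ⊢ p1
  [Wk] p1, p0 ⊢ (p1 ∧ p1)
    [∧I] p1 ⊢ (p1 ∧ p1)
      [Ax] p1 ⊢ p1
      [Ax] p1 ⊢ p1

Result: YES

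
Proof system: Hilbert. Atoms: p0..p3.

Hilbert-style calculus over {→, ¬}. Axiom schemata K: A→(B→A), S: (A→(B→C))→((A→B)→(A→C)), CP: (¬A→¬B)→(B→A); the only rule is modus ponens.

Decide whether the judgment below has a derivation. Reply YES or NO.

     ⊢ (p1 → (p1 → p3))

Enumerate valuations to refute Γ ⊢ Δ:
  v=0000: Γ:[] Δ:[(p1 → (p1 → p3))=T] refutes=False
  v=0001: Γ:[] Δ:[(p1 → (p1 → p3))=T] refutes=False
  v=0010: Γ:[] Δ:[(p1 → (p1 → p3))=T] refutes=False
  v=0011: Γ:[] Δ:[(p1 → (p1 → p3))=T] refutes=False
  v=0100: Γ:[] Δ:[(p1 → (p1 → p3))=F] refutes=True  ← countermodel

Result: NO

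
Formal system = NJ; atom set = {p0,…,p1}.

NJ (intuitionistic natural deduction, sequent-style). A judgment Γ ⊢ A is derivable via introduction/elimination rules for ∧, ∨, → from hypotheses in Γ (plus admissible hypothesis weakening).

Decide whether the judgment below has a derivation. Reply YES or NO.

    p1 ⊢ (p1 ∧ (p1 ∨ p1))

Proof tree:
[∧I] p1 ⊢ (p1 ∧ (p1 ∨ p1))
  [Ax] p1 ⊢ p1
  [Wk] p1, p1 ⊢ (p1 ∨ p1)
    [∨I₂] p1 ⊢ (p1 ∨ p1)
      [Ax] p1 ⊢ p1

Result: YES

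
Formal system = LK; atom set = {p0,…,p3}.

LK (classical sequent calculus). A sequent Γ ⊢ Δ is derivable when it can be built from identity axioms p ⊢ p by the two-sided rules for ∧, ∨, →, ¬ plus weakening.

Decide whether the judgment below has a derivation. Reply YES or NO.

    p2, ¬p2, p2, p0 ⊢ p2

Derivation trace:
[WL] p2, ¬p2, p2, p0 ⊢ p2
  [WL] p2, ¬p2, p2 ⊢ p2
    [WR] p2, ¬p2 ⊢ p2
      [¬L] p2, ¬p2 ⊢ 
        [Ax] p2 ⊢ p2

Result: YES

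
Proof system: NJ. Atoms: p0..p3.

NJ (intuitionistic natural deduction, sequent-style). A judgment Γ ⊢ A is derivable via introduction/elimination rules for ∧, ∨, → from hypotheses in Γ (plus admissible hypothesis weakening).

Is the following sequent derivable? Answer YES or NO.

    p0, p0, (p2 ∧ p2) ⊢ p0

Proof tree:
[Wk] p0, p0, (p2 ∧ p2) ⊢ p0
  [Wk] p0, p0 ⊢ p0
    [Ax] p0 ⊢ p0

Result: YES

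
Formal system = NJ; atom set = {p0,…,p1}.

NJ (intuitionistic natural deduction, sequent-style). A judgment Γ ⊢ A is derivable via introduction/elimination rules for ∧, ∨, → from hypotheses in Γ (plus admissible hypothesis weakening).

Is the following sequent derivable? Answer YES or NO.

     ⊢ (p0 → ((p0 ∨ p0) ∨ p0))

Derivation trace:
[→I]  ⊢ (p0 → ((p0 ∨ p0) ∨ p0))
  [∨I₁] p0 ⊢ ((p0 ∨ p0) ∨ p0)
    [∨I₁] p0 ⊢ (p0 ∨ p0)
      [Ax] p0 ⊢ p0

Result: YES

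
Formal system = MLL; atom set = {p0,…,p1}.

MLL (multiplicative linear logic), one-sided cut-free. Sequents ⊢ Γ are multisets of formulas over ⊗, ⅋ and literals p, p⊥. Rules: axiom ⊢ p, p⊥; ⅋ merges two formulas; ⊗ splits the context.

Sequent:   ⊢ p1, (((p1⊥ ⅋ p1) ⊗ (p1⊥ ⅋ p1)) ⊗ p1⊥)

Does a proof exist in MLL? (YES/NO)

Proof tree:
[⊗]  ⊢ p1, (((p1⊥ ⅋ p1) ⊗ (p1⊥ ⅋ p1)) ⊗ p1⊥)
  [⊗]  ⊢ ((p1⊥ ⅋ p1) ⊗ (p1⊥ ⅋ p1))
    [⅋]  ⊢ (p1⊥ ⅋ p1)
      [Ax]  ⊢ p1, p1⊥
    [⅋]  ⊢ (p1⊥ ⅋ p1)
      [Ax]  ⊢ p1, p1⊥
  [Ax]  ⊢ p1, p1⊥

Result: YES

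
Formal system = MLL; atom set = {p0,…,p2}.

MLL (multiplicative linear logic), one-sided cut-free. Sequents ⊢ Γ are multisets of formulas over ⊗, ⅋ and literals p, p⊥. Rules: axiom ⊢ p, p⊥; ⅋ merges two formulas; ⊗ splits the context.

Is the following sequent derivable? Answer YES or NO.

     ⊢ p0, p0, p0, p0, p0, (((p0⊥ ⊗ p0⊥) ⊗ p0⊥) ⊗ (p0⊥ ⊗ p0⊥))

Proof tree:
[⊗]  ⊢ p0, p0, p0, p0, p0, (((p0⊥ ⊗ p0⊥) ⊗ p0⊥) ⊗ (p0⊥ ⊗ p0⊥))
  [⊗]  ⊢ p0, p0, p0, ((p0⊥ ⊗ p0⊥) ⊗ p0⊥)
    [⊗]  ⊢ p0, p0, (p0⊥ ⊗ p0⊥)
      [Ax]  ⊢ p0, p0⊥
      [Ax]  ⊢ p0, p0⊥
    [Ax]  ⊢ p0, p0⊥
  [⊗]  ⊢ p0, p0, (p0⊥ ⊗ p0⊥)
    [Ax]  ⊢ p0, p0⊥
    [Ax]  ⊢ p0, p0⊥

Result: YES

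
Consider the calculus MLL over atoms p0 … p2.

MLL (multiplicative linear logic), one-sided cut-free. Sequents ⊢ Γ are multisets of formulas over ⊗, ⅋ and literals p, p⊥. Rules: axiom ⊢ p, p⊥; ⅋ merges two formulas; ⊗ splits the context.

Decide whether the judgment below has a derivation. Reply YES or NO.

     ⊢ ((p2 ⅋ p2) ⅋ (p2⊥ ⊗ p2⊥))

Derivation (root first):
[⅋]  ⊢ ((p2 ⅋ p2) ⅋ (p2⊥ ⊗ p2⊥))
  [⅋]  ⊢ (p2⊥ ⊗ p2⊥), (p2 ⅋ p2)
    [⊗]  ⊢ p2, p2, (p2⊥ ⊗ p2⊥)
      [Ax]  ⊢ p2, p2⊥
      [Ax]  ⊢ p2, p2⊥

Result: YES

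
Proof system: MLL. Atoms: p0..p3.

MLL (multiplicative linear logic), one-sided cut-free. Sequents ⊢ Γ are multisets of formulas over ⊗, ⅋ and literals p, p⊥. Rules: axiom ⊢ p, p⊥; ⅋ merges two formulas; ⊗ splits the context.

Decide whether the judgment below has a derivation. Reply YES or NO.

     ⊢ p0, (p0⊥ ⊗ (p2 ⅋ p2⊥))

Derivation (root first):
[⊗]  ⊢ p0, (p0⊥ ⊗ (p2 ⅋ p2⊥))
  [Ax]  ⊢ p0, p0⊥
  [⅋]  ⊢ (p2 ⅋ p2⊥)
    [Ax]  ⊢ p2, p2⊥

Result: YES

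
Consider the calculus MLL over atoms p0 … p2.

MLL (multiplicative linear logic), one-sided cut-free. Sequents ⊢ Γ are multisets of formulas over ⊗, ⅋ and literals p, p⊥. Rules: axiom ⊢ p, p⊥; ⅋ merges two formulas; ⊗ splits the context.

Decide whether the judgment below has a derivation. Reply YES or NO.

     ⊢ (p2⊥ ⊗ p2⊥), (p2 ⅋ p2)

Proof tree:
[⅋]  ⊢ (p2⊥ ⊗ p2⊥), (p2 ⅋ p2)
  [⊗]  ⊢ p2, p2, (p2⊥ ⊗ p2⊥)
    [Ax]  ⊢ p2, p2⊥
    [Ax]  ⊢ p2, p2⊥

Result: YES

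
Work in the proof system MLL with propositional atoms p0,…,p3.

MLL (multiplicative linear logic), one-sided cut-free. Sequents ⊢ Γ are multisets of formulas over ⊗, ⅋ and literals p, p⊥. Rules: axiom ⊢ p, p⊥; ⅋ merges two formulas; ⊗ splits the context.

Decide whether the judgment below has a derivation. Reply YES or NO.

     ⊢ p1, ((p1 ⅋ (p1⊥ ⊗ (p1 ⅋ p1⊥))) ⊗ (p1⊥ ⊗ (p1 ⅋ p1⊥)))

Derivation (root first):
[⊗]  ⊢ p1, ((p1 ⅋ (p1⊥ ⊗ (p1 ⅋ p1⊥))) ⊗ (p1⊥ ⊗ (p1 ⅋ p1⊥)))
  [⅋]  ⊢ (p1 ⅋ (p1⊥ ⊗ (p1 ⅋ p1⊥)))
    [⊗]  ⊢ p1, (p1⊥ ⊗ (p1 ⅋ p1⊥))
      [Ax]  ⊢ p1, p1⊥
      [⅋]  ⊢ (p1 ⅋ p1⊥)
        [Ax]  ⊢ p1, p1⊥
  [⊗]  ⊢ p1, (p1⊥ ⊗ (p1 ⅋ p1⊥))
    [Ax]  ⊢ p1, p1⊥
    [⅋]  ⊢ (p1 ⅋ p1⊥)
      [Ax]  ⊢ p1, p1⊥

Result: YES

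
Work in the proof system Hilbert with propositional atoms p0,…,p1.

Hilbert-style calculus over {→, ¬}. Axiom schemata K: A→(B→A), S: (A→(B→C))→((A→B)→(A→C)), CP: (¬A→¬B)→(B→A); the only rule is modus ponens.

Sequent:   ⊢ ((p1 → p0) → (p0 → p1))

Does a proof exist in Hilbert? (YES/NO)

Enumerate valuations to refute Γ ⊢ Δ:
  v=00: Γ:[] Δ:[((p1 → p0) → (p0 → p1))=T] refutes=False
  v=01: Γ:[] Δ:[((p1 → p0) → (p0 → p1))=T] refutes=False
  v=10: Γ:[] Δ:[((p1 → p0) → (p0 → p1))=F] refutes=True  ← countermodel

Result: NO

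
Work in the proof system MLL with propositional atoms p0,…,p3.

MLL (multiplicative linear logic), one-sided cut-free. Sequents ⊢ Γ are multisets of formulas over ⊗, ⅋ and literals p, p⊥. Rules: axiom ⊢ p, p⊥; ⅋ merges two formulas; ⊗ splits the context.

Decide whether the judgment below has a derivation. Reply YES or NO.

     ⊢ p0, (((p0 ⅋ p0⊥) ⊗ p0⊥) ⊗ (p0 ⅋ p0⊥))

Derivation trace:
[⊗]  ⊢ p0, (((p0 ⅋ p0⊥) ⊗ p0⊥) ⊗ (p0 ⅋ p0⊥))
  [⊗]  ⊢ p0, ((p0 ⅋ p0⊥) ⊗ p0⊥)
    [⅋]  ⊢ (p0 ⅋ p0⊥)
      [Ax]  ⊢ p0, p0⊥
    [Ax]  ⊢ p0, p0⊥
  [⅋]  ⊢ (p0 ⅋ p0⊥)
    [Ax]  ⊢ p0, p0⊥

Result: YES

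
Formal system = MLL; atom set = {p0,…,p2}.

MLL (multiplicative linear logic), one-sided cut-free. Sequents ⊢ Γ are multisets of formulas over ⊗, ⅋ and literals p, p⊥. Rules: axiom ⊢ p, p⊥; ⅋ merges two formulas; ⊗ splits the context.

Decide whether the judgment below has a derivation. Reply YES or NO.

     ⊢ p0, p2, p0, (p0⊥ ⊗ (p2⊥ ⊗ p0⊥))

Derivation (root first):
[⊗]  ⊢ p0, p2, p0, (p0⊥ ⊗ (p2⊥ ⊗ p0⊥))
  [Ax]  ⊢ p0, p0⊥
  [⊗]  ⊢ p2, p0, (p2⊥ ⊗ p0⊥)
    [Ax]  ⊢ p2, p2⊥
    [Ax]  ⊢ p0, p0⊥

Result: YES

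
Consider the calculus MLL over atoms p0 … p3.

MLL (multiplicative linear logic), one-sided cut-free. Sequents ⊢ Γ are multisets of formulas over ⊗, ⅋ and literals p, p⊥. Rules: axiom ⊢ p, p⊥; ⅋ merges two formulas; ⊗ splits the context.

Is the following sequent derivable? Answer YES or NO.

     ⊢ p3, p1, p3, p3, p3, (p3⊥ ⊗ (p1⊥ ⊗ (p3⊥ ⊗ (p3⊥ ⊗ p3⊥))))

Derivation (root first):
[⊗]  ⊢ p3, p1, p3, p3, p3, (p3⊥ ⊗ (p1⊥ ⊗ (p3⊥ ⊗ (p3⊥ ⊗ p3⊥))))
  [Ax]  ⊢ p3, p3⊥
  [⊗]  ⊢ p1, p3, p3, p3, (p1⊥ ⊗ (p3⊥ ⊗ (p3⊥ ⊗ p3⊥)))
    [Ax]  ⊢ p1, p1⊥
    [⊗]  ⊢ p3, p3, p3, (p3⊥ ⊗ (p3⊥ ⊗ p3⊥))
      [Ax]  ⊢ p3, p3⊥
      [⊗]  ⊢ p3, p3, (p3⊥ ⊗ p3⊥)
        [Ax]  ⊢ p3, p3⊥
        [Ax]  ⊢ p3, p3⊥

Result: YES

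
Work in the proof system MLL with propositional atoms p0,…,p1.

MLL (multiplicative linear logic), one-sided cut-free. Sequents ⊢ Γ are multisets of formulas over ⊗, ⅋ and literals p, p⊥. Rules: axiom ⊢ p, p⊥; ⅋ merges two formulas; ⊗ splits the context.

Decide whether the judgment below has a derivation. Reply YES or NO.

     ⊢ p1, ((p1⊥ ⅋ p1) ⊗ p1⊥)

Derivation trace:
[⊗]  ⊢ p1, ((p1⊥ ⅋ p1) ⊗ p1⊥)
  [⅋]  ⊢ (p1⊥ ⅋ p1)
    [Ax]  ⊢ p1, p1⊥
  [Ax]  ⊢ p1, p1⊥

Result: YES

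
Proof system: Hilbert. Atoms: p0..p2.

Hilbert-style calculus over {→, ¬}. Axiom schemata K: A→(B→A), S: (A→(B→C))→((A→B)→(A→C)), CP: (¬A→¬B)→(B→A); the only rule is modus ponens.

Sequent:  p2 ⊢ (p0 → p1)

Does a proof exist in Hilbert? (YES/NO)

Truth-table refutation:
  v=000: Γ:[p2=F] Δ:[(p0 → p1)=T] refutes=False
  v=001: Γ:[p2=T] Δ:[(p0 → p1)=T] refutes=False
  v=010: Γ:[p2=F] Δ:[(p0 → p1)=T] refutes=False
  v=011: Γ:[p2=T] Δ:[(p0 → p1)=T] refutes=False
  v=100: Γ:[p2=F] Δ:[(p0 → p1)=F] refutes=False
  v=101: Γ:[p2=T] Δ:[(p0 → p1)=F] refutes=True  ← countermodel

Result: NO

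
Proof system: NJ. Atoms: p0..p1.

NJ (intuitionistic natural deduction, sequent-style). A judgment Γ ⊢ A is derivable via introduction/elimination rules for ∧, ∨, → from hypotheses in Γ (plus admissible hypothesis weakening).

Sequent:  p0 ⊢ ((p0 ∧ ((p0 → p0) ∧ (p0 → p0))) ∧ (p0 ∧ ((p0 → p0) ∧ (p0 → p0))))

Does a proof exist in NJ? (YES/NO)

Derivation (root first):
[∧I] p0 ⊢ ((p0 ∧ ((p0 → p0) ∧ (p0 → p0))) ∧ (p0 ∧ ((p0 → p0) ∧ (p0 → p0))))
  [∧I] p0 ⊢ (p0 ∧ ((p0 → p0) ∧ (p0 → p0)))
    [Ax] p0 ⊢ p0
    [∧I]  ⊢ ((p0 → p0) ∧ (p0 → p0))
      [→I]  ⊢ (p0 → p0)
        [Ax] p0 ⊢ p0
      [→I]  ⊢ (p0 → p0)
        [Ax] p0 ⊢ p0
  [∧I] p0 ⊢ (p0 ∧ ((p0 → p0) ∧ (p0 → p0)))
    [Ax] p0 ⊢ p0
    [∧I]  ⊢ ((p0 → p0) ∧ (p0 → p0))
      [→I]  ⊢ (p0 → p0)
        [Ax] p0 ⊢ p0
      [→I]  ⊢ (p0 → p0)
        [Ax] p0 ⊢ p0

Result: YES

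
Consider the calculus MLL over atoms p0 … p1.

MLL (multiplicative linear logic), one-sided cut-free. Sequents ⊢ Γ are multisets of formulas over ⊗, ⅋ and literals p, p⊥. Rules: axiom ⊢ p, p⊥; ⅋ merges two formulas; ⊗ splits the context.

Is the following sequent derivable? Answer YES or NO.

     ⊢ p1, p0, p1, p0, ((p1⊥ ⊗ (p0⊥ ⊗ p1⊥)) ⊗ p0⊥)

Derivation (root first):
[⊗]  ⊢ p1, p0, p1, p0, ((p1⊥ ⊗ (p0⊥ ⊗ p1⊥)) ⊗ p0⊥)
  [⊗]  ⊢ p1, p0, p1, (p1⊥ ⊗ (p0⊥ ⊗ p1⊥))
    [Ax]  ⊢ p1, p1⊥
    [⊗]  ⊢ p0, p1, (p0⊥ ⊗ p1⊥)
      [Ax]  ⊢ p0, p0⊥
      [Ax]  ⊢ p1, p1⊥
  [Ax]  ⊢ p0, p0⊥

Result: YES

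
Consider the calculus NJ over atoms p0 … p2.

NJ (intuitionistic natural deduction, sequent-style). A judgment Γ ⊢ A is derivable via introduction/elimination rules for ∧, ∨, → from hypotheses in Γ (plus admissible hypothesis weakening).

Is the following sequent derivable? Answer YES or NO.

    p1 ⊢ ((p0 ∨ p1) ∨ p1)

Derivation trace:
[∨I₁] p1 ⊢ ((p0 ∨ p1) ∨ p1)
  [∨I₂] p1 ⊢ (p0 ∨ p1)
    [Ax] p1 ⊢ p1

Result: YES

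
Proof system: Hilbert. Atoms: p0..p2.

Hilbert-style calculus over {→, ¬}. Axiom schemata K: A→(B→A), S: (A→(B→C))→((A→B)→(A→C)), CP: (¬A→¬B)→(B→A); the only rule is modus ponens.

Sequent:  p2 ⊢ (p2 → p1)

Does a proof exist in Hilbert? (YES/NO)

Enumerate valuations to refute Γ ⊢ Δ:
  v=000: Γ:[p2=F] Δ:[(p2 → p1)=T] refutes=False
  v=001: Γ:[p2=T] Δ:[(p2 → p1)=F] refutes=True  ← countermodel

Result: NO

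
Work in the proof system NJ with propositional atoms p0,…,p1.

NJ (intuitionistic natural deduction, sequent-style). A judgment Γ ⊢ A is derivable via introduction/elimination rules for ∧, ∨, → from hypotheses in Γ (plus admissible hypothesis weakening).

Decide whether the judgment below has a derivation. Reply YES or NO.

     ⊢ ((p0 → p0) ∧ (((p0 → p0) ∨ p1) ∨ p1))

Derivation trace:
[∧I]  ⊢ ((p0 → p0) ∧ (((p0 → p0) ∨ p1) ∨ p1))
  [→I]  ⊢ (p0 → p0)
    [Ax] p0 ⊢ p0
  [∨I₁]  ⊢ (((p0 → p0) ∨ p1) ∨ p1)
    [∨I₁]  ⊢ ((p0 → p0) ∨ p1)
      [→I]  ⊢ (p0 → p0)
        [Ax] p0 ⊢ p0

Result: YES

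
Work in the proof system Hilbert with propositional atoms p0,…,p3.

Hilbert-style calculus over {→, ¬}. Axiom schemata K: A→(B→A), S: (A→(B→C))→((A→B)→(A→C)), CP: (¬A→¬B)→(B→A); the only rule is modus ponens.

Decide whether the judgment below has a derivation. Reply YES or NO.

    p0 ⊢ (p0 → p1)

Truth-table refutation:
  v=0000: Γ:[p0=F] Δ:[(p0 → p1)=T] refutes=False
  v=0001: Γ:[p0=F] Δ:[(p0 → p1)=T] refutes=False
  v=0010: Γ:[p0=F] Δ:[(p0 → p1)=T] refutes=False
  v=0011: Γ:[p0=F] Δ:[(p0 → p1)=T] refutes=False
  v=0100: Γ:[p0=F] Δ:[(p0 → p1)=T] refutes=False
  v=0101: Γ:[p0=F] Δ:[(p0 → p1)=T] refutes=False
  v=0110: Γ:[p0=F] Δ:[(p0 → p1)=T] refutes=False
  v=0111: Γ:[p0=F] Δ:[(p0 → p1)=T] refutes=False
  v=1000: Γ:[p0=T] Δ:[(p0 → p1)=F] refutes=True  ← countermodel

Result: NO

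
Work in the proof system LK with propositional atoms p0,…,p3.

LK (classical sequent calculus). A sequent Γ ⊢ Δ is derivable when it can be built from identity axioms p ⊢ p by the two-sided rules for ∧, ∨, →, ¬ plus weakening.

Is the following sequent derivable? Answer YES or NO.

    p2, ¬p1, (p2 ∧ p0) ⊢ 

Enumerate valuations to refute Γ ⊢ Δ:
  v=0000: Γ:[p2=F, ¬p1=T, (p2 ∧ p0)=F] Δ:[] refutes=False
  v=0001: Γ:[p2=F, ¬p1=T, (p2 ∧ p0)=F] Δ:[] refutes=False
  v=0010: Γ:[p2=T, ¬p1=T, (p2 ∧ p0)=F] Δ:[] refutes=False
  v=0011: Γ:[p2=T, ¬p1=T, (p2 ∧ p0)=F] Δ:[] refutes=False
  v=0100: Γ:[p2=F, ¬p1=F, (p2 ∧ p0)=F] Δ:[] refutes=False
  v=0101: Γ:[p2=F, ¬p1=F, (p2 ∧ p0)=F] Δ:[] refutes=False
  v=0110: Γ:[p2=T, ¬p1=F, (p2 ∧ p0)=F] Δ:[] refutes=False
  v=0111: Γ:[p2=T, ¬p1=F, (p2 ∧ p0)=F] Δ:[] refutes=False
  v=1000: Γ:[p2=F, ¬p1=T, (p2 ∧ p0)=F] Δ:[] refutes=False
  v=1001: Γ:[p2=F, ¬p1=T, (p2 ∧ p0)=F] Δ:[] refutes=False
  v=1010: Γ:[p2=T, ¬p1=T, (p2 ∧ p0)=T] Δ:[] refutes=True  ← countermodel

Result: NO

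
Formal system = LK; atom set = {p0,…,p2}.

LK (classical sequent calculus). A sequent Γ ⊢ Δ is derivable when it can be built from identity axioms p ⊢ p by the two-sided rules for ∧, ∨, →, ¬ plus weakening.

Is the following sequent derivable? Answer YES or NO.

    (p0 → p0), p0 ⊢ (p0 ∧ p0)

Derivation trace:
[∧R] (p0 → p0), p0 ⊢ (p0 ∧ p0)
  [→L] p0, (p0 → p0) ⊢ p0
    [Ax] p0 ⊢ p0
    [Ax] p0 ⊢ p0
  [Ax] p0 ⊢ p0

Result: YES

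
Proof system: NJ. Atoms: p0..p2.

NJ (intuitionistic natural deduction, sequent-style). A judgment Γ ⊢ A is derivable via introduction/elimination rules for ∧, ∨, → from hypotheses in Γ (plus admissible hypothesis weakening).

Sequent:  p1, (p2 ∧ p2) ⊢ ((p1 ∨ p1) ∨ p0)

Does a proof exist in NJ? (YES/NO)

Proof tree:
[∨I₁] p1, (p2 ∧ p2) ⊢ ((p1 ∨ p1) ∨ p0)
  [Wk] p1, (p2 ∧ p2) ⊢ (p1 ∨ p1)
    [∨I₂] p1 ⊢ (p1 ∨ p1)
      [Ax] p1 ⊢ p1

Result: YES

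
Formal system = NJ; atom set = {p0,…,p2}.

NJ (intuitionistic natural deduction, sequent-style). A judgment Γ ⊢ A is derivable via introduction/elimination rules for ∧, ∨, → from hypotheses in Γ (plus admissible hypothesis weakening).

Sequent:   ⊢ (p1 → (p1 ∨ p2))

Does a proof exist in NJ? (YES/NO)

Derivation (root first):
[→I]  ⊢ (p1 → (p1 ∨ p2))
  [∨I₁] p1 ⊢ (p1 ∨ p2)
    [Ax] p1 ⊢ p1

Result: YES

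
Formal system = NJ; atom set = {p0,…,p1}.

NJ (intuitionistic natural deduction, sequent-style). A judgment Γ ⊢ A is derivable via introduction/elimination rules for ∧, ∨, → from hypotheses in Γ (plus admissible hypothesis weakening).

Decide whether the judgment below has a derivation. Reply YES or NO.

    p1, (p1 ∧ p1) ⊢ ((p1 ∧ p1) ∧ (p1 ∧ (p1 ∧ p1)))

Derivation trace:
[∧I] p1, (p1 ∧ p1) ⊢ ((p1 ∧ p1) ∧ (p1 ∧ (p1 ∧ p1)))
  [∧I] p1 ⊢ (p1 ∧ p1)
    [Ax] p1 ⊢ p1
    [Ax] p1 ⊢ p1
  [∧I] p1, (p1 ∧ p1) ⊢ (p1 ∧ (p1 ∧ p1))
    [Ax] p1 ⊢ p1
    [Wk] p1, (p1 ∧ p1) ⊢ (p1 ∧ p1)
      [∧I] p1 ⊢ (p1 ∧ p1)
        [Ax] p1 ⊢ p1
        [Ax] p1 ⊢ p1

Result: YES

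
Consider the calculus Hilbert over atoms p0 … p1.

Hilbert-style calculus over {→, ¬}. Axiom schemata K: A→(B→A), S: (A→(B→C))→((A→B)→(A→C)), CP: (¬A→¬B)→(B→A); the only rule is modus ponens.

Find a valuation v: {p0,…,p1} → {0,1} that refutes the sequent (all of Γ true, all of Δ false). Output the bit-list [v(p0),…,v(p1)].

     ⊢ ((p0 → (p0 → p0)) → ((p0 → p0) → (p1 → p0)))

Search for a countermodel by truth-table:
  v=00: Γ:[] Δ:[((p0 → (p0 → p0)) → ((p0 → p0) → (p1 → p0)))=T] refutes=False
  v=01: Γ:[] Δ:[((p0 → (p0 → p0)) → ((p0 → p0) → (p1 → p0)))=F] refutes=True  ← countermodel

Result: [0, 1]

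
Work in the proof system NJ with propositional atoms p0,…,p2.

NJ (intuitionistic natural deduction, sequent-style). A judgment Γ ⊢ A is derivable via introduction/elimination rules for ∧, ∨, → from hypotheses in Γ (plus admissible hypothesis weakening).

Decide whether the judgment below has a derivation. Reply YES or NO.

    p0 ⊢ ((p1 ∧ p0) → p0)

Derivation (root first):
[→I] p0 ⊢ ((p1 ∧ p0) → p0)
  [Wk] p0, (p1 ∧ p0) ⊢ p0
    [Ax] p0 ⊢ p0

Result: YES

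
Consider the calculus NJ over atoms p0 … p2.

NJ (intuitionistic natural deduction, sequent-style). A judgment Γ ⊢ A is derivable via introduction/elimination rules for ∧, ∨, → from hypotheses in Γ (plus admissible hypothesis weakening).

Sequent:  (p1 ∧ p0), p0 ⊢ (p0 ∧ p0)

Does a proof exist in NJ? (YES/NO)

Derivation (root first):
[∧I] (p1 ∧ p0), p0 ⊢ (p0 ∧ p0)
  [Wk] p0, (p1 ∧ p0) ⊢ p0
    [Ax] p0 ⊢ p0
  [Ax] p0 ⊢ p0

Result: YES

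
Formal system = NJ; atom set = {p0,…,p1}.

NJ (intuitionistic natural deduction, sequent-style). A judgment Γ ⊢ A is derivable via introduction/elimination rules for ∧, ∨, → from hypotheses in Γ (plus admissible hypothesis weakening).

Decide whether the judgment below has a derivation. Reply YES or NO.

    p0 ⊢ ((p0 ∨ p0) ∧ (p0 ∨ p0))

Proof tree:
[∧I] p0 ⊢ ((p0 ∨ p0) ∧ (p0 ∨ p0))
  [∨I₁] p0 ⊢ (p0 ∨ p0)
    [Ax] p0 ⊢ p0
  [∨I₁] p0 ⊢ (p0 ∨ p0)
    [Ax] p0 ⊢ p0

Result: YES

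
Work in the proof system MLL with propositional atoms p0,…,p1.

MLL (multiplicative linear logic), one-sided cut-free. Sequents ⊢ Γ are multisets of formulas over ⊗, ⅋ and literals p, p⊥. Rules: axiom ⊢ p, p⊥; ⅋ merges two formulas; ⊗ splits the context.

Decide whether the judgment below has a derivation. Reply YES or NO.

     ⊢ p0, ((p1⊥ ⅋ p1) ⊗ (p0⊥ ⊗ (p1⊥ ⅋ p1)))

Derivation (root first):
[⊗]  ⊢ p0, ((p1⊥ ⅋ p1) ⊗ (p0⊥ ⊗ (p1⊥ ⅋ p1)))
  [⅋]  ⊢ (p1⊥ ⅋ p1)
    [Ax]  ⊢ p1, p1⊥
  [⊗]  ⊢ p0, (p0⊥ ⊗ (p1⊥ ⅋ p1))
    [Ax]  ⊢ p0, p0⊥
    [⅋]  ⊢ (p1⊥ ⅋ p1)
      [Ax]  ⊢ p1, p1⊥

Result: YES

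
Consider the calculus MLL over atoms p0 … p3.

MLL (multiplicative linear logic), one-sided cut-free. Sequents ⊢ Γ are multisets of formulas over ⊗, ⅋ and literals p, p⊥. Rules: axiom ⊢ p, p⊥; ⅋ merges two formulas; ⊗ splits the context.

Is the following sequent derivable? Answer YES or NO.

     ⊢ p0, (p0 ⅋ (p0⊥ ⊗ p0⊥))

Derivation trace:
[⅋]  ⊢ p0, (p0 ⅋ (p0⊥ ⊗ p0⊥))
  [⊗]  ⊢ p0, p0, (p0⊥ ⊗ p0⊥)
    [Ax]  ⊢ p0, p0⊥
    [Ax]  ⊢ p0, p0⊥

Result: YES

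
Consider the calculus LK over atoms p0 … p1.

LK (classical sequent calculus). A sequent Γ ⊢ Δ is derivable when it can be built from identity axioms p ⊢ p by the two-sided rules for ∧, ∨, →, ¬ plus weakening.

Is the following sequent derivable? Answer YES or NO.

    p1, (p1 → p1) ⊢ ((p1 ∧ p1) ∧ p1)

Proof tree:
[∧R] p1, (p1 → p1) ⊢ ((p1 ∧ p1) ∧ p1)
  [∧R] p1, (p1 → p1) ⊢ (p1 ∧ p1)
    [Ax] p1 ⊢ p1
    [→L] p1, (p1 → p1) ⊢ p1
      [Ax] p1 ⊢ p1
      [Ax] p1 ⊢ p1
  [→L] p1, (p1 → p1) ⊢ p1
    [Ax] p1 ⊢ p1
    [Ax] p1 ⊢ p1

Result: YES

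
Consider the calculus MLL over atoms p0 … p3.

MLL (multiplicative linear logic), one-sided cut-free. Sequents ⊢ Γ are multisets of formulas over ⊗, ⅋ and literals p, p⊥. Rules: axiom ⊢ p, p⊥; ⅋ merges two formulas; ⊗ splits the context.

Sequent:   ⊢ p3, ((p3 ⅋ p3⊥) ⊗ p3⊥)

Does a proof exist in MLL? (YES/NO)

Derivation trace:
[⊗]  ⊢ p3, ((p3 ⅋ p3⊥) ⊗ p3⊥)
  [⅋]  ⊢ (p3 ⅋ p3⊥)
    [Ax]  ⊢ p3, p3⊥
  [Ax]  ⊢ p3, p3⊥

Result: YES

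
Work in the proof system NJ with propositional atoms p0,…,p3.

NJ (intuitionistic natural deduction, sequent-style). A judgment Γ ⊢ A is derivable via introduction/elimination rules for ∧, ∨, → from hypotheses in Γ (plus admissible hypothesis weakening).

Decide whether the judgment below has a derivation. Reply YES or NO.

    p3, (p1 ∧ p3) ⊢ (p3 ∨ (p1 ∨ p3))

Derivation (root first):
[∨I₂] p3, (p1 ∧ p3) ⊢ (p3 ∨ (p1 ∨ p3))
  [∨I₂] p3, (p1 ∧ p3) ⊢ (p1 ∨ p3)
    [Wk] p3, (p1 ∧ p3) ⊢ p3
      [Ax] p3 ⊢ p3

Result: YES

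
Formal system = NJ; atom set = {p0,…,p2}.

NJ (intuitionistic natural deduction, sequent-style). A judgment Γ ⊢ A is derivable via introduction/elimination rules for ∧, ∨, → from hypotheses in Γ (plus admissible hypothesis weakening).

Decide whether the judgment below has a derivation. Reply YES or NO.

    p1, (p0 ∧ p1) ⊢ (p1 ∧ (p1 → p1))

Derivation (root first):
[∧I] p1, (p0 ∧ p1) ⊢ (p1 ∧ (p1 → p1))
  [Ax] p1 ⊢ p1
  [Wk] (p0 ∧ p1) ⊢ (p1 → p1)
    [→I]  ⊢ (p1 → p1)
      [Ax] p1 ⊢ p1

Result: YES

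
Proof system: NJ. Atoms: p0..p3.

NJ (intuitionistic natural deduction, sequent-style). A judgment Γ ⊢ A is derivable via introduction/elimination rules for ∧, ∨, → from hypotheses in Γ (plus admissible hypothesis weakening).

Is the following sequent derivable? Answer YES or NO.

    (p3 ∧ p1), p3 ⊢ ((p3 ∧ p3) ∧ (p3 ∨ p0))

Proof tree:
[∧I] (p3 ∧ p1), p3 ⊢ ((p3 ∧ p3) ∧ (p3 ∨ p0))
  [∧I] p3 ⊢ (p3 ∧ p3)
    [Ax] p3 ⊢ p3
    [Ax] p3 ⊢ p3
  [∨I₁] p3, (p3 ∧ p1) ⊢ (p3 ∨ p0)
    [Wk] p3, (p3 ∧ p1) ⊢ p3
      [Ax] p3 ⊢ p3

Result: YES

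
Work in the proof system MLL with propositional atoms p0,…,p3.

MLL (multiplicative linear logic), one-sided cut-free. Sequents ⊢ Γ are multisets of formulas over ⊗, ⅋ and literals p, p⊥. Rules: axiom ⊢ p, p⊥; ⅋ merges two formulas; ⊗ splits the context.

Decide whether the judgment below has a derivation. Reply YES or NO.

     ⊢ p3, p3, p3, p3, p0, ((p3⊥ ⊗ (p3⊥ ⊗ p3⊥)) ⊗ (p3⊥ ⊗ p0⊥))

Derivation trace:
[⊗]  ⊢ p3, p3, p3, p3, p0, ((p3⊥ ⊗ (p3⊥ ⊗ p3⊥)) ⊗ (p3⊥ ⊗ p0⊥))
  [⊗]  ⊢ p3, p3, p3, (p3⊥ ⊗ (p3⊥ ⊗ p3⊥))
    [Ax]  ⊢ p3, p3⊥
    [⊗]  ⊢ p3, p3, (p3⊥ ⊗ p3⊥)
      [Ax]  ⊢ p3, p3⊥
      [Ax]  ⊢ p3, p3⊥
  [⊗]  ⊢ p3, p0, (p3⊥ ⊗ p0⊥)
    [Ax]  ⊢ p3, p3⊥
    [Ax]  ⊢ p0, p0⊥

Result: YES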